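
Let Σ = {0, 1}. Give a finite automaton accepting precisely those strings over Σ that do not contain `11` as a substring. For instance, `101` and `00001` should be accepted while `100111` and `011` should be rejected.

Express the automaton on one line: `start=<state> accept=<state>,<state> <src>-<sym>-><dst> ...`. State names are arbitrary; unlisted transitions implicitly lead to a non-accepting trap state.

Track partial matches of the forbidden pattern `11`. State C is a dead state reached once `11` has occurred; every other state accepts. A means no part of `11` is currently matched.
A 3-state machine:
       0  1 
>* A   A  B 
 * B   A  C 
   C   C  C 
(> = start, * = accepting)

start=A accept=A,B A-0->A A-1->B B-0->A B-1->C C-0->C C-1->C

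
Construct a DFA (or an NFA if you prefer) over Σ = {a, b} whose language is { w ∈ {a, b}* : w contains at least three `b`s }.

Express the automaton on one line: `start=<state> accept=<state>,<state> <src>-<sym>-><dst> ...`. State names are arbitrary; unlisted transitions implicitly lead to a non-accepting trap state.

start=q0 accept=q3,q4 q0-a->q0 q0-b->q1 q1-a->q1 q1-b->q2 q2-a->q2 q2-b->q3 q3-a->q3 q3-b->q4 q4-a->q4 q4-b->q4

Only the number of `b`s matters, and only up to 4. Make a chain q0 → q1 → q2 → q3 → q4 advanced by each `b` (with q4 absorbing); every other symbol self-loops. The accepting set is {q3, q4}.
5 states suffice.
        a   b  
>  q0   q0  q1 
   q1   q1  q2 
   q2   q2  q3 
 * q3   q3  q4 
 * q4   q4  q4 
(> = start, * = accepting)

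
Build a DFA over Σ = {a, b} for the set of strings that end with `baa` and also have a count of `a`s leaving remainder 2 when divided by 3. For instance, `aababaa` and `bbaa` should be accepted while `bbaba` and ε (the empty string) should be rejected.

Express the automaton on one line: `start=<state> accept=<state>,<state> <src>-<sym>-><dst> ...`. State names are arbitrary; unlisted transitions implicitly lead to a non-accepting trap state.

Handle the two conditions separately and then intersect. One (4 states) tracks how much of the suffix `baa` has currently been matched; the other (3 states) tracks the count of `a`s modulo 3. Each combined state is a pair, one component from each; accept when both components accept. Equivalent product states are then merged.
6 states suffice.
        a   b  
>  q0   q1  q2 
   q1   q3  q1 
   q2   q4  q2 
   q3   q0  q3 
   q4   q5  q1 
 * q5   q0  q3 
(> = start, * = accepting)

start=q0 accept=q5 q0-a->q1 q0-b->q2 q1-a->q3 q1-b->q1 q2-a->q4 q2-b->q2 q3-a->q0 q3-b->q3 q4-a->q5 q4-b->q1 q5-a->q0 q5-b->q3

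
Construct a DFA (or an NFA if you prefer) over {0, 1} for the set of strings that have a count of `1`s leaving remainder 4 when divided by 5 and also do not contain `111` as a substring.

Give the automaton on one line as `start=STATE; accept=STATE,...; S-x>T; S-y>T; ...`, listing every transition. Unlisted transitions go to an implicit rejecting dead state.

Build one automaton per condition and run them in lockstep. One (5 states) tracks the count of `1`s modulo 5; the other (4 states) tracks partial matches of the forbidden pattern `111`. Each combined state is a pair, one component from each; accept when both components accept. Equivalent product states are then merged.
       0  1 
>  A   A  B 
   B   C  D 
   C   C  E 
   D   F  G 
   E   F  H 
   F   F  I 
   G   G  G 
   H   J  G 
   I   J  K 
   J   J  L 
 * K   M  G 
 * L   M  N 
 * M   M  O 
   N   A  G 
   O   A  P 
   P   C  G 
(> = start, * = accepting)

start=A; accept=K,L,M; A-0>A; A-1>B; B-0>C; B-1>D; C-0>C; C-1>E; D-0>F; D-1>G; E-0>F; E-1>H; F-0>F; F-1>I; G-0>G; G-1>G; H-0>J; H-1>G; I-0>J; I-1>K; J-0>J; J-1>L; K-0>M; K-1>G; L-0>M; L-1>N; M-0>M; M-1>O; N-0>A; N-1>G; O-0>A; O-1>P; P-0>C; P-1>G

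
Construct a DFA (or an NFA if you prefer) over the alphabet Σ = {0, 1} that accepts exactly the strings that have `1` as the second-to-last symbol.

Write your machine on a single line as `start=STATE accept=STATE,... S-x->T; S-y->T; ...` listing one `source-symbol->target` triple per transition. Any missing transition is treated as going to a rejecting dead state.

start=q0; accept=q5,q6; q0-0->q1; q0-1->q2; q1-0->q3; q1-1->q4; q2-0->q5; q2-1->q6; q3-0->q3; q3-1->q4; q4-0->q5; q4-1->q6; q5-0->q3; q5-1->q4; q6-0->q5; q6-1->q6

Because acceptance depends on a position counted from the end, the machine has to buffer the most recent 2 symbols. Make each state the string of the last up-to-2 symbols read; on input `x` shift the window left and append `x`. Accept when the buffered window has length 2 and begins with `1`.
        0   1  
>  q0   q1  q2 
   q1   q3  q4 
   q2   q5  q6 
   q3   q3  q4 
   q4   q5  q6 
 * q5   q3  q4 
 * q6   q5  q6 
(> = start, * = accepting)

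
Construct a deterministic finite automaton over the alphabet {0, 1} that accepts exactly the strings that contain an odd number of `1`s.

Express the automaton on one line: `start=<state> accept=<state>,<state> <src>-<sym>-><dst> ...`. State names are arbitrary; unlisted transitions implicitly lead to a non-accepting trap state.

start=s0 accept=s1 s0-0->s0 s0-1->s1 s1-0->s1 s1-1->s0

Keep the running count of `1`s modulo 2: each `1` advances along the cycle s0 → s1 → s0 while other symbols loop. Accept at s1.
A 2-state machine:
        0   1  
>  s0   s0  s1 
 * s1   s1  s0 
(> = start, * = accepting)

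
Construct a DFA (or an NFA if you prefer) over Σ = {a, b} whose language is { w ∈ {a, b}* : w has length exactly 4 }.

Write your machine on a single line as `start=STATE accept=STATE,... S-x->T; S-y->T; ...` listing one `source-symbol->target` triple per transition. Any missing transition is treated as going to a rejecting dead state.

We only need to distinguish lengths 0, 1, …, 4, and '>4'. Chain S0 → S1 → S2 → S3 → S4 → S5 on every symbol, with S5 looping. Accepting states: {S4}.
With 6 states:
        a   b  
>  S0   S1  S1 
   S1   S2  S2 
   S2   S3  S3 
   S3   S4  S4 
 * S4   S5  S5 
   S5   S5  S5 
(> = start, * = accepting)

start=S0; accept=S4; S0-a->S1; S0-b->S1; S1-a->S2; S1-b->S2; S2-a->S3; S2-b->S3; S3-a->S4; S3-b->S4; S4-a->S5; S4-b->S5; S5-a->S5; S5-b->S5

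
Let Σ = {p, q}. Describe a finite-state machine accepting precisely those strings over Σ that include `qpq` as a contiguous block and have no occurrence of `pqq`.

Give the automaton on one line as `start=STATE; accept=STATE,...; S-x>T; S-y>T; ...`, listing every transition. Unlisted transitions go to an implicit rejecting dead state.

start=A; accept=G,H; A-p>B; A-q>C; B-p>B; B-q>D; C-p>E; C-q>C; D-p>E; D-q>F; E-p>B; E-q>G; F-p>F; F-q>F; G-p>H; G-q>F; H-p>H; H-q>G

Build one automaton per condition and run them in lockstep. One (4 states) tracks whether and how much of `qpq` has been seen; the other (4 states) tracks partial matches of the forbidden pattern `pqq`. Each combined state is a pair, one component from each; accept when both components accept. Minimizing collapses redundant product states.
       p  q 
>  A   B  C 
   B   B  D 
   C   E  C 
   D   E  F 
   E   B  G 
   F   F  F 
 * G   H  F 
 * H   H  G 
(> = start, * = accepting)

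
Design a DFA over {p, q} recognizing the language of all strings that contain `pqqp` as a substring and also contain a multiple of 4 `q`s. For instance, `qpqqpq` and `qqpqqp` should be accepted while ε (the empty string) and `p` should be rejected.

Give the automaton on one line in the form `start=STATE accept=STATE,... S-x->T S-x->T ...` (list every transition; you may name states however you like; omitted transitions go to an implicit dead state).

Build one automaton per condition and run them in lockstep. One (5 states) tracks whether and how much of `pqqp` has been seen; the other (4 states) tracks the count of `q`s modulo 4. Each combined state is a pair, one component from each; accept when both components accept.
With 20 states:
       p  q 
>  A   B  C 
   B   B  D 
   C   E  F 
   D   E  G 
   E   E  H 
   F   I  J 
   G   K  J 
   H   I  L 
   I   I  M 
   J   N  A 
   K   K  O 
   L   O  A 
   M   N  P 
   N   N  Q 
   O   O  R 
   P   R  C 
   Q   B  S 
 * R   R  T 
   S   T  F 
   T   T  K 
(> = start, * = accepting)

start=A accept=R A-p->B A-q->C B-p->B B-q->D C-p->E C-q->F D-p->E D-q->G E-p->E E-q->H F-p->I F-q->J G-p->K G-q->J H-p->I H-q->L I-p->I I-q->M J-p->N J-q->A K-p->K K-q->O L-p->O L-q->A M-p->N M-q->P N-p->N N-q->Q O-p->O O-q->R P-p->R P-q->C Q-p->B Q-q->S R-p->R R-q->T S-p->T S-q->F T-p->T T-q->K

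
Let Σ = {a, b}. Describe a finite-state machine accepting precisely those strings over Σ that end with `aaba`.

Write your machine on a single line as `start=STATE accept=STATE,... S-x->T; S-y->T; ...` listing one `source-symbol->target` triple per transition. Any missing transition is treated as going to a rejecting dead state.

start=q0; accept=q4; q0-a->q1; q0-b->q0; q1-a->q2; q1-b->q0; q2-a->q2; q2-b->q3; q3-a->q4; q3-b->q0; q4-a->q2; q4-b->q0

Let each state record the length of the longest suffix of the input read so far that is also a prefix of `aaba`. q1 means the last symbol is `a`; q2 means the last 2 symbols are `aa`; q3 means the last 3 symbols are `aab`; q4 means the last 4 symbols are `aaba`. Accept only at q4, where the string currently ends in `aaba`.
A 5-state machine:
        a   b  
>  q0   q1  q0 
   q1   q2  q0 
   q2   q2  q3 
   q3   q4  q0 
 * q4   q2  q0 
(> = start, * = accepting)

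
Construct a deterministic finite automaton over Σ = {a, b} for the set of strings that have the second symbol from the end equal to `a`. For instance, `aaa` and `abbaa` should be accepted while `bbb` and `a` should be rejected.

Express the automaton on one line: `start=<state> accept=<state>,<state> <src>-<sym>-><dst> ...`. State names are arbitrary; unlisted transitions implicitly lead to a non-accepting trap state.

A DFA must remember the last 2 symbols (since which symbol is second-to-last isn't known until the input ends). Use one state per possible window of the last ≤2 symbols; accept from those whose window starts with `a`.
7 states suffice.
        a   b  
>  q0   q1  q2 
   q1   q3  q4 
   q2   q5  q6 
 * q3   q3  q4 
 * q4   q5  q6 
   q5   q3  q4 
   q6   q5  q6 
(> = start, * = accepting)

start=q0 accept=q3,q4 q0-a->q1 q0-b->q2 q1-a->q3 q1-b->q4 q2-a->q5 q2-b->q6 q3-a->q3 q3-b->q4 q4-a->q5 q4-b->q6 q5-a->q3 q5-b->q4 q6-a->q5 q6-b->q6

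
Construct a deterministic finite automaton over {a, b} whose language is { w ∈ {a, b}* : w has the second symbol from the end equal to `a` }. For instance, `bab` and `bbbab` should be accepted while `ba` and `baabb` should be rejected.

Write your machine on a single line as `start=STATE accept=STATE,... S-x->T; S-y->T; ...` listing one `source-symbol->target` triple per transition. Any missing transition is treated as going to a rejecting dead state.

A DFA must remember the last 2 symbols (since which symbol is second-to-last isn't known until the input ends). Use one state per possible window of the last ≤2 symbols; accept from those whose window starts with `a`.
With 7 states:
        a   b  
>  q0   q1  q2 
   q1   q3  q4 
   q2   q5  q6 
 * q3   q3  q4 
 * q4   q5  q6 
   q5   q3  q4 
   q6   q5  q6 
(> = start, * = accepting)

start=q0; accept=q3,q4; q0-a->q1; q0-b->q2; q1-a->q3; q1-b->q4; q2-a->q5; q2-b->q6; q3-a->q3; q3-b->q4; q4-a->q5; q4-b->q6; q5-a->q3; q5-b->q4; q6-a->q5; q6-b->q6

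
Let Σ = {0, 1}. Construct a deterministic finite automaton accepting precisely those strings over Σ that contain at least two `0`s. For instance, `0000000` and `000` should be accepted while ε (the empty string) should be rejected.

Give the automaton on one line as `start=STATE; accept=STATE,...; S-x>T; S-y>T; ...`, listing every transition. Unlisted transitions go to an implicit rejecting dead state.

start=q0; accept=q2,q3; q0-0>q1; q0-1>q0; q1-0>q2; q1-1>q1; q2-0>q3; q2-1>q2; q3-0>q3; q3-1>q3

Count `0`s, saturating at 3: states q0 through q2 mean 0 through 2 `0`s seen; q3 means more than 2. Each `0` increments (capped at q3); other symbols loop. Accept from {q2, q3}.
        0   1  
>  q0   q1  q0 
   q1   q2  q1 
 * q2   q3  q2 
 * q3   q3  q3 
(> = start, * = accepting)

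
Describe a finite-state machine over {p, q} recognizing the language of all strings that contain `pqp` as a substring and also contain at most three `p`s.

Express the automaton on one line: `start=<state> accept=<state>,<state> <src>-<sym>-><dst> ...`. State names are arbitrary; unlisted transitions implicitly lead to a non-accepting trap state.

start=A accept=G,I A-p->B A-q->A B-p->C B-q->D C-p->E C-q->F D-p->G D-q->H E-p->E E-q->E F-p->I F-q->E G-p->I G-q->G H-p->C H-q->H I-p->E I-q->I

Handle the two conditions separately and then intersect. One (4 states) tracks whether and how much of `pqp` has been seen; the other (5 states) tracks the count of `p`s, saturating at 4. Each combined state is a pair, one component from each; accept when both components accept. Equivalent product states are then merged.
A 9-state machine:
       p  q 
>  A   B  A 
   B   C  D 
   C   E  F 
   D   G  H 
   E   E  E 
   F   I  E 
 * G   I  G 
   H   C  H 
 * I   E  I 
(> = start, * = accepting)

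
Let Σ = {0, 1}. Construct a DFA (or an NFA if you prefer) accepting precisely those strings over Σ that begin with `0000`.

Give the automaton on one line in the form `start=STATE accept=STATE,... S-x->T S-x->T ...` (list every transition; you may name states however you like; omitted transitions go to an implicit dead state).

Check the first 4 symbols one by one: q0 through q3 record how many have matched `0000` so far; any wrong symbol goes to the dead state q5. After all 4 match we enter the accepting sink q4.
A 6-state machine:
        0   1  
>  q0   q1  q5 
   q1   q2  q5 
   q2   q3  q5 
   q3   q4  q5 
 * q4   q4  q4 
   q5   q5  q5 
(> = start, * = accepting)

start=q0 accept=q4 q0-0->q1 q0-1->q5 q1-0->q2 q1-1->q5 q2-0->q3 q2-1->q5 q3-0->q4 q3-1->q5 q4-0->q4 q4-1->q4 q5-0->q5 q5-1->q5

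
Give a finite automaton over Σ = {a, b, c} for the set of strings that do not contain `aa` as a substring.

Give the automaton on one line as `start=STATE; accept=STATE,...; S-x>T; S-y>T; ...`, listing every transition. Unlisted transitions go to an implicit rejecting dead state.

Track partial matches of the forbidden pattern `aa`. State S2 is a dead state reached once `aa` has occurred; every other state accepts. S0 means no part of `aa` is currently matched.
3 states suffice.
        a   b   c  
>* S0   S1  S0  S0 
 * S1   S2  S0  S0 
   S2   S2  S2  S2 
(> = start, * = accepting)

start=S0; accept=S0,S1; S0-a>S1; S0-b>S0; S0-c>S0; S1-a>S2; S1-b>S0; S1-c>S0; S2-a>S2; S2-b>S2; S2-c>S2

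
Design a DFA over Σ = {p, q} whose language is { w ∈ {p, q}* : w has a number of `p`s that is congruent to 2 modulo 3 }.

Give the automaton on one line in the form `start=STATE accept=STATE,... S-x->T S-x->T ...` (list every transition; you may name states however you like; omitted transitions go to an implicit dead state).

Keep the running count of `p`s modulo 3: each `p` advances along the cycle A → B → C → A while other symbols loop. Accept at C.
With 3 states:
       p  q 
>  A   B  A 
   B   C  B 
 * C   A  C 
(> = start, * = accepting)

start=A accept=C A-p->B A-q->A B-p->C B-q->B C-p->A C-q->C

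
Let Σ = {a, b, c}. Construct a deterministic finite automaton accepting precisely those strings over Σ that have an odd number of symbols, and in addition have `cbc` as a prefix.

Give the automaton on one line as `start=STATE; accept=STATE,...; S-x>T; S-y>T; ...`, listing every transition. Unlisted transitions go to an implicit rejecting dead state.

start=s0; accept=s4; s0-a>s1; s0-b>s1; s0-c>s2; s1-a>s1; s1-b>s1; s1-c>s1; s2-a>s1; s2-b>s3; s2-c>s1; s3-a>s1; s3-b>s1; s3-c>s4; s4-a>s5; s4-b>s5; s4-c>s5; s5-a>s4; s5-b>s4; s5-c>s4

Handle the two conditions separately and then intersect. The first has 2 states tracking the input length modulo 2; the second has 5 states tracking whether the input so far still matches the prefix `cbc`. A product state is a pair (one from each), accepting exactly when both do. After merging equivalent states the machine shrinks.
6 states suffice.
        a   b   c  
>  s0   s1  s1  s2 
   s1   s1  s1  s1 
   s2   s1  s3  s1 
   s3   s1  s1  s4 
 * s4   s5  s5  s5 
   s5   s4  s4  s4 
(> = start, * = accepting)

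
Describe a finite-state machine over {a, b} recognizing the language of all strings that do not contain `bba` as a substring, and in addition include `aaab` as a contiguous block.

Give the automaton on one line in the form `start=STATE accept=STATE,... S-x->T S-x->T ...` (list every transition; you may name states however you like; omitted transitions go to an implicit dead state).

Run two small machines in parallel and take their product. The first has 4 states tracking partial matches of the forbidden pattern `bba`; the second has 5 states tracking whether and how much of `aaab` has been seen. A product state is a pair (one from each), accepting exactly when both do. After merging equivalent states the machine shrinks.
With 9 states:
        a   b  
>  q0   q1  q2 
   q1   q3  q2 
   q2   q1  q4 
   q3   q5  q2 
   q4   q4  q4 
   q5   q5  q6 
 * q6   q7  q8 
 * q7   q7  q6 
 * q8   q4  q8 
(> = start, * = accepting)

start=q0 accept=q6,q7,q8 q0-a->q1 q0-b->q2 q1-a->q3 q1-b->q2 q2-a->q1 q2-b->q4 q3-a->q5 q3-b->q2 q4-a->q4 q4-b->q4 q5-a->q5 q5-b->q6 q6-a->q7 q6-b->q8 q7-a->q7 q7-b->q6 q8-a->q4 q8-b->q8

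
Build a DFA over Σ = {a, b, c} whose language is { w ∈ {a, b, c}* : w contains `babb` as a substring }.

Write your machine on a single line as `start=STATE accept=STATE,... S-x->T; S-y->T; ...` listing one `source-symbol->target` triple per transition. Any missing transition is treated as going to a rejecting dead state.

States s0..s3 record the length of the longest prefix of `babb` that matches the current input suffix. Reaching s4 means `babb` has been seen, and we stay there forever. Accept from s4.
        a   b   c  
>  s0   s0  s1  s0 
   s1   s2  s1  s0 
   s2   s0  s3  s0 
   s3   s2  s4  s0 
 * s4   s4  s4  s4 
(> = start, * = accepting)

start=s0; accept=s4; s0-a->s0; s0-b->s1; s0-c->s0; s1-a->s2; s1-b->s1; s1-c->s0; s2-a->s0; s2-b->s3; s2-c->s0; s3-a->s2; s3-b->s4; s3-c->s0; s4-a->s4; s4-b->s4; s4-c->s4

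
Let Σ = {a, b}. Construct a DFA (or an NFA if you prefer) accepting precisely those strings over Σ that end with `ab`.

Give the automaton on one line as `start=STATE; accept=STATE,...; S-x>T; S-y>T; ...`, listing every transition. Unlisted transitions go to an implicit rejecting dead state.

Remember how much of `ab` the current input suffix matches. State S0 means no match yet; S1 means the last symbol is `a`; S2 means the last 2 symbols are `ab`. Only S2 accepts. On a mismatch, fall back to the longest proper suffix that is still a prefix of `ab`.
3 states suffice.
        a   b  
>  S0   S1  S0 
   S1   S1  S2 
 * S2   S1  S0 
(> = start, * = accepting)

start=S0; accept=S2; S0-a>S1; S0-b>S0; S1-a>S1; S1-b>S2; S2-a>S1; S2-b>S0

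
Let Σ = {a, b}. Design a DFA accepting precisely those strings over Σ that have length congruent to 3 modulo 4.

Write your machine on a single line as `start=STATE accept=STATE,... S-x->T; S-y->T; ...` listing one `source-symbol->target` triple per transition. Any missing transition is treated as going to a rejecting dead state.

Only the length mod 4 matters, so use a 4-cycle: from any state, every input symbol moves to the next state, wrapping s3 back to s0. Mark s3 accepting.
4 states suffice.
        a   b  
>  s0   s1  s1 
   s1   s2  s2 
   s2   s3  s3 
 * s3   s0  s0 
(> = start, * = accepting)

start=s0; accept=s3; s0-a->s1; s0-b->s1; s1-a->s2; s1-b->s2; s2-a->s3; s2-b->s3; s3-a->s0; s3-b->s0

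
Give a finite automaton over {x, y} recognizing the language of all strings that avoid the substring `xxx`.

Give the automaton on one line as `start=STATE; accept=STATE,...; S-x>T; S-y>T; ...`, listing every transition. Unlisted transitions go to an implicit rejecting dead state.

This is the complement of 'contains `xxx`'. Use the same substring-matching states — S0 through S3 holding how much of `xxx` has just been matched — but flip the accepting set: everything except the trap S3 accepts.
With 4 states:
        x   y  
>* S0   S1  S0 
 * S1   S2  S0 
 * S2   S3  S0 
   S3   S3  S3 
(> = start, * = accepting)

start=S0; accept=S0,S1,S2; S0-x>S1; S0-y>S0; S1-x>S2; S1-y>S0; S2-x>S3; S2-y>S0; S3-x>S3; S3-y>S3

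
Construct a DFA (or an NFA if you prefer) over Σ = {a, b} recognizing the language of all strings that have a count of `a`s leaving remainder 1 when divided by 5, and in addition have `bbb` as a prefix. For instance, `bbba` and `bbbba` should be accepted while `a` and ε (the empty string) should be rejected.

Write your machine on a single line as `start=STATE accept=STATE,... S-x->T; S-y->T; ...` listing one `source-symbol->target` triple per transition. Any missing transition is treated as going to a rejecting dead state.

Build one automaton per condition and run them in lockstep. The first has 5 states tracking the count of `a`s modulo 5; the second has 5 states tracking whether the input so far still matches the prefix `bbb`. A product state is a pair (one from each), accepting exactly when both do.
With 13 states:
          a    b  
>  S0     S1   S2 
   S1     S3   S1 
   S2     S1   S4 
   S3     S5   S3 
   S4     S1   S6 
   S5     S7   S5 
   S6     S8   S6 
   S7     S9   S7 
 * S8    S10   S8 
   S9     S1   S9 
   S10   S11  S10 
   S11   S12  S11 
   S12    S6  S12 
(> = start, * = accepting)

start=S0; accept=S8; S0-a->S1; S0-b->S2; S1-a->S3; S1-b->S1; S2-a->S1; S2-b->S4; S3-a->S5; S3-b->S3; S4-a->S1; S4-b->S6; S5-a->S7; S5-b->S5; S6-a->S8; S6-b->S6; S7-a->S9; S7-b->S7; S8-a->S10; S8-b->S8; S9-a->S1; S9-b->S9; S10-a->S11; S10-b->S10; S11-a->S12; S11-b->S11; S12-a->S6; S12-b->S12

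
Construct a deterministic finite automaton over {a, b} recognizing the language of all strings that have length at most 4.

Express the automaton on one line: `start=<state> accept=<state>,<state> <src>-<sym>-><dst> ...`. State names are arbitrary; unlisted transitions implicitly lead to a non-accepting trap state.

Count input length up to 5: every symbol moves from q0 toward q5, which means 'more than 4' and absorbs. Accept from {q0, q1, q2, q3, q4}.
6 states suffice.
        a   b  
>* q0   q1  q1 
 * q1   q2  q2 
 * q2   q3  q3 
 * q3   q4  q4 
 * q4   q5  q5 
   q5   q5  q5 
(> = start, * = accepting)

start=q0 accept=q0,q1,q2,q3,q4 q0-a->q1 q0-b->q1 q1-a->q2 q1-b->q2 q2-a->q3 q2-b->q3 q3-a->q4 q3-b->q4 q4-a->q5 q4-b->q5 q5-a->q5 q5-b->q5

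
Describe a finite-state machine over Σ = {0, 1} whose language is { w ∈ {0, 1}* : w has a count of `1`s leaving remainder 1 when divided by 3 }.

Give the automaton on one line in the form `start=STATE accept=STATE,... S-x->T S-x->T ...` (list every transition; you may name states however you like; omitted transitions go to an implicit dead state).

Keep the running count of `1`s modulo 3: each `1` advances along the cycle s0 → s1 → s2 → s0 while other symbols loop. Accept at s1.
With 3 states:
        0   1  
>  s0   s0  s1 
 * s1   s1  s2 
   s2   s2  s0 
(> = start, * = accepting)

start=s0 accept=s1 s0-0->s0 s0-1->s1 s1-0->s1 s1-1->s2 s2-0->s2 s2-1->s0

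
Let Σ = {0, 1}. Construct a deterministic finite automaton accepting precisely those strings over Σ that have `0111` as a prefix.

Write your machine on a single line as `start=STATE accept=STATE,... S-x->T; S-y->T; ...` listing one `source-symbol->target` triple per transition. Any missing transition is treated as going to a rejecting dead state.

start=q0; accept=q4; q0-0->q1; q0-1->q5; q1-0->q5; q1-1->q2; q2-0->q5; q2-1->q3; q3-0->q5; q3-1->q4; q4-0->q4; q4-1->q4; q5-0->q5; q5-1->q5

Check the first 4 symbols one by one: q0 through q3 record how many have matched `0111` so far; any wrong symbol goes to the dead state q5. After all 4 match we enter the accepting sink q4.
6 states suffice.
        0   1  
>  q0   q1  q5 
   q1   q5  q2 
   q2   q5  q3 
   q3   q5  q4 
 * q4   q4  q4 
   q5   q5  q5 
(> = start, * = accepting)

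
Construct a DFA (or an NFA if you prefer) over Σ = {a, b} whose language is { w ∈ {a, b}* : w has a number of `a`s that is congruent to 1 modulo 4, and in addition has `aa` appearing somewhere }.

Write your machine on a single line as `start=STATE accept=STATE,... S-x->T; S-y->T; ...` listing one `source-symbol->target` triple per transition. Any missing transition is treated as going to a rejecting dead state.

Handle the two conditions separately and then intersect. One (4 states) tracks the count of `a`s modulo 4; the other (3 states) tracks whether and how much of `aa` has been seen. Each combined state is a pair, one component from each; accept when both components accept.
12 states suffice.
          a    b  
>  q0     q1   q0 
   q1     q2   q3 
   q2     q4   q2 
   q3     q5   q3 
   q4     q6   q4 
   q5     q4   q7 
   q6     q8   q6 
   q7     q9   q7 
 * q8     q2   q8 
   q9     q6  q10 
   q10   q11  q10 
   q11    q8   q0 
(> = start, * = accepting)

start=q0; accept=q8; q0-a->q1; q0-b->q0; q1-a->q2; q1-b->q3; q2-a->q4; q2-b->q2; q3-a->q5; q3-b->q3; q4-a->q6; q4-b->q4; q5-a->q4; q5-b->q7; q6-a->q8; q6-b->q6; q7-a->q9; q7-b->q7; q8-a->q2; q8-b->q8; q9-a->q6; q9-b->q10; q10-a->q11; q10-b->q10; q11-a->q8; q11-b->q0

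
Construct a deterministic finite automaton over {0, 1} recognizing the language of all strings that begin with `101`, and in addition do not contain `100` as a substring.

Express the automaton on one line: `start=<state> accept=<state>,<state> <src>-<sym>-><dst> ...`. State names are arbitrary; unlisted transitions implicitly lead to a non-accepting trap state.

start=q0 accept=q4,q5 q0-0->q1 q0-1->q2 q1-0->q1 q1-1->q1 q2-0->q3 q2-1->q1 q3-0->q1 q3-1->q4 q4-0->q5 q4-1->q4 q5-0->q1 q5-1->q4

Handle the two conditions separately and then intersect. One (5 states) tracks whether the input so far still matches the prefix `101`; the other (4 states) tracks partial matches of the forbidden pattern `100`. Each combined state is a pair, one component from each; accept when both components accept. After merging equivalent states the machine shrinks.
        0   1  
>  q0   q1  q2 
   q1   q1  q1 
   q2   q3  q1 
   q3   q1  q4 
 * q4   q5  q4 
 * q5   q1  q4 
(> = start, * = accepting)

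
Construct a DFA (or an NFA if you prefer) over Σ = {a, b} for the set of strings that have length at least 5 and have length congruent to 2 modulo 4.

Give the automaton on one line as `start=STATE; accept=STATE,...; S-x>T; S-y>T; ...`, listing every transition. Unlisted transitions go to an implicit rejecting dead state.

Build one automaton per condition and run them in lockstep. One (7 states) tracks the input length, saturating at 6; the other (4 states) tracks the input length modulo 4. Each combined state is a pair, one component from each; accept when both components accept. Equivalent product states are then merged.
7 states suffice.
        a   b  
>  S0   S1  S1 
   S1   S2  S2 
   S2   S3  S3 
   S3   S4  S4 
   S4   S5  S5 
   S5   S6  S6 
 * S6   S3  S3 
(> = start, * = accepting)

start=S0; accept=S6; S0-a>S1; S0-b>S1; S1-a>S2; S1-b>S2; S2-a>S3; S2-b>S3; S3-a>S4; S3-b>S4; S4-a>S5; S4-b>S5; S5-a>S6; S5-b>S6; S6-a>S3; S6-b>S3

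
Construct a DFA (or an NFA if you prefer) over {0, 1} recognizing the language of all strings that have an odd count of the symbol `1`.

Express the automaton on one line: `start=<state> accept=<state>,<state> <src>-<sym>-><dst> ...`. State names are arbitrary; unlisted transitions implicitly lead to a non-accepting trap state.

start=s0 accept=s1 s0-0->s0 s0-1->s1 s1-0->s1 s1-1->s0

The only thing that matters is how many `1`s have appeared, reduced mod 2. Use one state per residue: s0 for 0, …, s1 for 1. Reading `1` moves to the next residue; anything else stays put. s1 is accepting.
2 states suffice.
        0   1  
>  s0   s0  s1 
 * s1   s1  s0 
(> = start, * = accepting)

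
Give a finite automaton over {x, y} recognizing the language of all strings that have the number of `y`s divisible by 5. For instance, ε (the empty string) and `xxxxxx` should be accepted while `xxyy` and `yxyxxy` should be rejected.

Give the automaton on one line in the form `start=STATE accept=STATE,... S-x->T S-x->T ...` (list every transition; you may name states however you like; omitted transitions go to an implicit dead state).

start=q0 accept=q0 q0-x->q0 q0-y->q1 q1-x->q1 q1-y->q2 q2-x->q2 q2-y->q3 q3-x->q3 q3-y->q4 q4-x->q4 q4-y->q0

The only thing that matters is how many `y`s have appeared, reduced mod 5. Use one state per residue: q0 for 0, …, q4 for 4. Reading `y` moves to the next residue; anything else stays put. q0 is accepting.
With 5 states:
        x   y  
>* q0   q0  q1 
   q1   q1  q2 
   q2   q2  q3 
   q3   q3  q4 
   q4   q4  q0 
(> = start, * = accepting)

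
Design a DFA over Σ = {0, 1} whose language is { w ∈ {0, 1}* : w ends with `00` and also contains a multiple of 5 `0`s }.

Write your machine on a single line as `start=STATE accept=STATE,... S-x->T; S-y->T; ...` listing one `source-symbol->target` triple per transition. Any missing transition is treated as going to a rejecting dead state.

start=A; accept=K; A-0->B; A-1->A; B-0->C; B-1->D; C-0->E; C-1->F; D-0->G; D-1->D; E-0->H; E-1->I; F-0->J; F-1->F; G-0->E; G-1->F; H-0->K; H-1->L; I-0->M; I-1->I; J-0->H; J-1->I; K-0->N; K-1->A; L-0->O; L-1->L; M-0->K; M-1->L; N-0->C; N-1->D; O-0->N; O-1->A

Build one automaton per condition and run them in lockstep. The first has 3 states tracking how much of the suffix `00` has currently been matched; the second has 5 states tracking the count of `0`s modulo 5. A product state is a pair (one from each), accepting exactly when both do.
15 states suffice.
       0  1 
>  A   B  A 
   B   C  D 
   C   E  F 
   D   G  D 
   E   H  I 
   F   J  F 
   G   E  F 
   H   K  L 
   I   M  I 
   J   H  I 
 * K   N  A 
   L   O  L 
   M   K  L 
   N   C  D 
   O   N  A 
(> = start, * = accepting)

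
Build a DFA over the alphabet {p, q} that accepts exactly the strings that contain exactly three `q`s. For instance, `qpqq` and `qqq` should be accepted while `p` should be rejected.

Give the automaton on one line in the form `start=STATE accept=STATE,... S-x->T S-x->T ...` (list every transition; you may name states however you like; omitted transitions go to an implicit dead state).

Count `q`s, saturating at 4: states A through D mean 0 through 3 `q`s seen; E means more than 3. Each `q` increments (capped at E); other symbols loop. Accept from {D}.
5 states suffice.
       p  q 
>  A   A  B 
   B   B  C 
   C   C  D 
 * D   D  E 
   E   E  E 
(> = start, * = accepting)

start=A accept=D A-p->A A-q->B B-p->B B-q->C C-p->C C-q->D D-p->D D-q->E E-p->E E-q->E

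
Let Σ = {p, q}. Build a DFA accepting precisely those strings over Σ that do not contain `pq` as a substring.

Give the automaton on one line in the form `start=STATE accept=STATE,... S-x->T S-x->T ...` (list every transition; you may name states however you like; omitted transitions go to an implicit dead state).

start=s0 accept=s0,s1 s0-p->s1 s0-q->s0 s1-p->s1 s1-q->s2 s2-p->s2 s2-q->s2

This is the complement of 'contains `pq`'. Use the same substring-matching states — s0 through s2 holding how much of `pq` has just been matched — but flip the accepting set: everything except the trap s2 accepts.
        p   q  
>* s0   s1  s0 
 * s1   s1  s2 
   s2   s2  s2 
(> = start, * = accepting)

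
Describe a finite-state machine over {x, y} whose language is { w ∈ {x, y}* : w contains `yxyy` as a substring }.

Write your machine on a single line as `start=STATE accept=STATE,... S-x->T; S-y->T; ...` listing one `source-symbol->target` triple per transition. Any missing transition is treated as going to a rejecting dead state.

start=s0; accept=s4; s0-x->s0; s0-y->s1; s1-x->s2; s1-y->s1; s2-x->s0; s2-y->s3; s3-x->s2; s3-y->s4; s4-x->s4; s4-y->s4

States s0..s3 record the length of the longest prefix of `yxyy` that matches the current input suffix. Reaching s4 means `yxyy` has been seen, and we stay there forever. Accept from s4.
With 5 states:
        x   y  
>  s0   s0  s1 
   s1   s2  s1 
   s2   s0  s3 
   s3   s2  s4 
 * s4   s4  s4 
(> = start, * = accepting)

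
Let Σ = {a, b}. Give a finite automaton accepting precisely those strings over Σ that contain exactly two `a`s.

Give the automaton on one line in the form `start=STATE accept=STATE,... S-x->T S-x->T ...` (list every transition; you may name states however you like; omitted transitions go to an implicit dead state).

Only the number of `a`s matters, and only up to 3. Make a chain S0 → S1 → S2 → S3 advanced by each `a` (with S3 absorbing); every other symbol self-loops. The accepting set is {S2}.
        a   b  
>  S0   S1  S0 
   S1   S2  S1 
 * S2   S3  S2 
   S3   S3  S3 
(> = start, * = accepting)

start=S0 accept=S2 S0-a->S1 S0-b->S0 S1-a->S2 S1-b->S1 S2-a->S3 S2-b->S2 S3-a->S3 S3-b->S3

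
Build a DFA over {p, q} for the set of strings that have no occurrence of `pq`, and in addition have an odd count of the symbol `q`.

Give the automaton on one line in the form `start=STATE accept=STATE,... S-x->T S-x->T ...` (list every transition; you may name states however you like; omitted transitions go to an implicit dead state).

start=s0 accept=s2,s3 s0-p->s1 s0-q->s2 s1-p->s1 s1-q->s1 s2-p->s3 s2-q->s0 s3-p->s3 s3-q->s1

Run two small machines in parallel and take their product. The first has 3 states tracking partial matches of the forbidden pattern `pq`; the second has 2 states tracking the count of `q`s modulo 2. A product state is a pair (one from each), accepting exactly when both do. Equivalent product states are then merged.
        p   q  
>  s0   s1  s2 
   s1   s1  s1 
 * s2   s3  s0 
 * s3   s3  s1 
(> = start, * = accepting)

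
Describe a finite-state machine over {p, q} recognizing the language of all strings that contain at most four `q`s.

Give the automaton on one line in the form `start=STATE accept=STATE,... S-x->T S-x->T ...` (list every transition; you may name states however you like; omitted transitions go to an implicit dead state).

start=S0 accept=S0,S1,S2,S3,S4 S0-p->S0 S0-q->S1 S1-p->S1 S1-q->S2 S2-p->S2 S2-q->S3 S3-p->S3 S3-q->S4 S4-p->S4 S4-q->S5 S5-p->S5 S5-q->S5

Count `q`s, saturating at 5: states S0 through S4 mean 0 through 4 `q`s seen; S5 means more than 4. Each `q` increments (capped at S5); other symbols loop. Accept from {S0, S1, S2, S3, S4}.
6 states suffice.
        p   q  
>* S0   S0  S1 
 * S1   S1  S2 
 * S2   S2  S3 
 * S3   S3  S4 
 * S4   S4  S5 
   S5   S5  S5 
(> = start, * = accepting)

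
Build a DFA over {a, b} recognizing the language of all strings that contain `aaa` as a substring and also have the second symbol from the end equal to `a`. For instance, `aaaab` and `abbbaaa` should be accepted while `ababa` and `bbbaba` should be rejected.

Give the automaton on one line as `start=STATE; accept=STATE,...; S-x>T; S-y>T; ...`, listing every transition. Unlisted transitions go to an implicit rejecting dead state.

Build one automaton per condition and run them in lockstep. One (4 states) tracks whether and how much of `aaa` has been seen; the other (7 states) tracks the last 2 symbols read. Each combined state is a pair, one component from each; accept when both components accept. Equivalent product states are then merged.
        a   b  
>  q0   q1  q0 
   q1   q2  q0 
   q2   q3  q0 
 * q3   q3  q4 
 * q4   q5  q6 
   q5   q3  q4 
   q6   q5  q6 
(> = start, * = accepting)

start=q0; accept=q3,q4; q0-a>q1; q0-b>q0; q1-a>q2; q1-b>q0; q2-a>q3; q2-b>q0; q3-a>q3; q3-b>q4; q4-a>q5; q4-b>q6; q5-a>q3; q5-b>q4; q6-a>q5; q6-b>q6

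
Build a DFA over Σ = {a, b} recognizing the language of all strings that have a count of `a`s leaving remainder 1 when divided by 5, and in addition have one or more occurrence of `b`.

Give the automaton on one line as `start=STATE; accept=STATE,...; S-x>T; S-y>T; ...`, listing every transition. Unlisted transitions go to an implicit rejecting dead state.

Run two small machines in parallel and take their product. One (5 states) tracks the count of `a`s modulo 5; the other (3 states) tracks the count of `b`s, saturating at 2. Each combined state is a pair, one component from each; accept when both components accept. Minimizing collapses redundant product states.
A 10-state machine:
        a   b  
>  s0   s1  s2 
   s1   s3  s4 
   s2   s4  s2 
   s3   s5  s6 
 * s4   s6  s4 
   s5   s7  s8 
   s6   s8  s6 
   s7   s0  s9 
   s8   s9  s8 
   s9   s2  s9 
(> = start, * = accepting)

start=s0; accept=s4; s0-a>s1; s0-b>s2; s1-a>s3; s1-b>s4; s2-a>s4; s2-b>s2; s3-a>s5; s3-b>s6; s4-a>s6; s4-b>s4; s5-a>s7; s5-b>s8; s6-a>s8; s6-b>s6; s7-a>s0; s7-b>s9; s8-a>s9; s8-b>s8; s9-a>s2; s9-b>s9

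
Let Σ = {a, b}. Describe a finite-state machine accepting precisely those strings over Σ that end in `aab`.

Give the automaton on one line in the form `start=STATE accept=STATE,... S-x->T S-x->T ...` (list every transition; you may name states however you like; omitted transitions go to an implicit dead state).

Let each state record the length of the longest suffix of the input read so far that is also a prefix of `aab`. q1 means the last symbol is `a`; q2 means the last 2 symbols are `aa`; q3 means the last 3 symbols are `aab`. Accept only at q3, where the string currently ends in `aab`.
4 states suffice.
        a   b  
>  q0   q1  q0 
   q1   q2  q0 
   q2   q2  q3 
 * q3   q1  q0 
(> = start, * = accepting)

start=q0 accept=q3 q0-a->q1 q0-b->q0 q1-a->q2 q1-b->q0 q2-a->q2 q2-b->q3 q3-a->q1 q3-b->q0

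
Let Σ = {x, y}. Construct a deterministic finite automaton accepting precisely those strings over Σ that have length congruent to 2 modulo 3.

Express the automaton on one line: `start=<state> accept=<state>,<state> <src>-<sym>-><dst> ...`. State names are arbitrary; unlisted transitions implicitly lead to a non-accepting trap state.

start=q0 accept=q2 q0-x->q1 q0-y->q1 q1-x->q2 q1-y->q2 q2-x->q0 q2-y->q0

Count input length modulo 3: every symbol advances one step around the cycle q0 → q1 → q2 → q0. Accept at q2.
With 3 states:
        x   y  
>  q0   q1  q1 
   q1   q2  q2 
 * q2   q0  q0 
(> = start, * = accepting)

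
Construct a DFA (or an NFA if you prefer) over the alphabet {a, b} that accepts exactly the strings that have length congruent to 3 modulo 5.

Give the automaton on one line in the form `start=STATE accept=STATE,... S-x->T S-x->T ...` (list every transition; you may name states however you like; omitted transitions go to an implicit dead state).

Only the length mod 5 matters, so use a 5-cycle: from any state, every input symbol moves to the next state, wrapping q4 back to q0. Mark q3 accepting.
        a   b  
>  q0   q1  q1 
   q1   q2  q2 
   q2   q3  q3 
 * q3   q4  q4 
   q4   q0  q0 
(> = start, * = accepting)

start=q0 accept=q3 q0-a->q1 q0-b->q1 q1-a->q2 q1-b->q2 q2-a->q3 q2-b->q3 q3-a->q4 q3-b->q4 q4-a->q0 q4-b->q0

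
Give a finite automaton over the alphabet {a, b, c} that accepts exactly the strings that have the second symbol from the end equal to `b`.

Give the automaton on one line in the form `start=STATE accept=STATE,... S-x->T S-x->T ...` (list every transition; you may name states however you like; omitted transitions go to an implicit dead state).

start=q0 accept=q7,q8,q9 q0-a->q1 q0-b->q2 q0-c->q3 q1-a->q4 q1-b->q5 q1-c->q6 q2-a->q7 q2-b->q8 q2-c->q9 q3-a->q10 q3-b->q11 q3-c->q12 q4-a->q4 q4-b->q5 q4-c->q6 q5-a->q7 q5-b->q8 q5-c->q9 q6-a->q10 q6-b->q11 q6-c->q12 q7-a->q4 q7-b->q5 q7-c->q6 q8-a->q7 q8-b->q8 q8-c->q9 q9-a->q10 q9-b->q11 q9-c->q12 q10-a->q4 q10-b->q5 q10-c->q6 q11-a->q7 q11-b->q8 q11-c->q9 q12-a->q10 q12-b->q11 q12-c->q12

Because acceptance depends on a position counted from the end, the machine has to buffer the most recent 2 symbols. Make each state the string of the last up-to-2 symbols read; on input `x` shift the window left and append `x`. Accept when the buffered window has length 2 and begins with `b`.
13 states suffice.
          a    b    c  
>  q0     q1   q2   q3 
   q1     q4   q5   q6 
   q2     q7   q8   q9 
   q3    q10  q11  q12 
   q4     q4   q5   q6 
   q5     q7   q8   q9 
   q6    q10  q11  q12 
 * q7     q4   q5   q6 
 * q8     q7   q8   q9 
 * q9    q10  q11  q12 
   q10    q4   q5   q6 
   q11    q7   q8   q9 
   q12   q10  q11  q12 
(> = start, * = accepting)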